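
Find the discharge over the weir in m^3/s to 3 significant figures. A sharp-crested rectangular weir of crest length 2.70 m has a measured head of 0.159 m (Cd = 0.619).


Approach: apply the rectangular weir equation, Q = (2/3)*Cd*L*sqrt(2g)*H^1.5.
Q = (2/3)*0.619*2.70*sqrt(2*9.81)*0.159^1.5 = 0.313 m^3/s
Therefore the discharge over the weir = 0.313 m^3/s.


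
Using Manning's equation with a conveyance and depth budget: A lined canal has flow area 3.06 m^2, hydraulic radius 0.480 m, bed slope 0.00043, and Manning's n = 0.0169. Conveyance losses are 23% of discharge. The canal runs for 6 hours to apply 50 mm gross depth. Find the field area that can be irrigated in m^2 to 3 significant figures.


Approach: apply Manning's equation with a conveyance and depth budget, Q = (1/n)*A*R^(2/3)*S^(1/2); Q_field = Q*(1-loss); Area = Q_field*t/(d/1000).
Step 1 — canal discharge (Manning's equation):
  Q = (1/0.0169) * 3.06 * 0.480^(2/3) * 0.00043^(1/2) = 2.3018 m^3/s
Step 2 — delivered flow: Q_field = 2.3018*(1 - 23/100) = 1.7724 m^3/s
Step 3 — volume delivered: V = 1.7724 * 6*3600 = 38283 m^3
Step 4 — area served: A = V / (depth/1000) = 38283 / 0.05 = 766000 m^2
Therefore the field area that can be irrigated = 766000 m^2.


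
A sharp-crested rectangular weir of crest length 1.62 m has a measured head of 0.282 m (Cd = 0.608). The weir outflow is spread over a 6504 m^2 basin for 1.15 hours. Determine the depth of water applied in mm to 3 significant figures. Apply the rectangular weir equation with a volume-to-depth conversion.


Approach: apply the rectangular weir equation with a volume-to-depth conversion, Q = (2/3)*Cd*L*sqrt(2g)*H^1.5; d = Q*t/A * 1000.
Step 1 — weir discharge:
  Q = (2/3)*0.608*1.62*sqrt(2*9.81)*0.282^1.5 = 0.43556 m^3/s
Step 2 — volume: V = 0.43556 * 1.15*3600 = 1803.2 m^3
Step 3 — depth: d = V/A * 1000 = 1803.2/6504 * 1000 = 277 mm
Therefore the depth of water applied = 277 mm.


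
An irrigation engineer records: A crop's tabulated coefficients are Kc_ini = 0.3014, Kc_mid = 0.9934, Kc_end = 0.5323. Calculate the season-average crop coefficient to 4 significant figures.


Approach: apply a simple seasonal average, Kc_avg = (Kc_ini + Kc_mid + Kc_end)/3.
Kc_avg = (0.3014 + 0.9934 + 0.5323)/3 = 0.6090
Therefore the season-average crop coefficient = 0.6090.


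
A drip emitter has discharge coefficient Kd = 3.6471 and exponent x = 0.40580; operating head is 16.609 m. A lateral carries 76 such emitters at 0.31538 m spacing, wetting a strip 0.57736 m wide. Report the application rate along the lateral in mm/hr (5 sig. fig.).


Approach: apply the emitter equation with a lateral mass balance, q = Kd*h^x; Q = n*q; rate = Q/(n*spacing*width).
Step 1 — single emitter flow (q = Kd*h^x):
  q = 3.6471 * 16.609^0.40580 = 11.40678 L/hr
Step 2 — total lateral flow: Q = 76 * 11.40678 = 866.9153 L/hr
Step 3 — wetted area: A = 76 * 0.31538 * 0.57736 = 13.83867 m^2
Step 4 — application rate: Q/A = 866.9153/13.83867 = 62.644 mm/hr
Therefore the application rate along the lateral = 62.644 mm/hr.


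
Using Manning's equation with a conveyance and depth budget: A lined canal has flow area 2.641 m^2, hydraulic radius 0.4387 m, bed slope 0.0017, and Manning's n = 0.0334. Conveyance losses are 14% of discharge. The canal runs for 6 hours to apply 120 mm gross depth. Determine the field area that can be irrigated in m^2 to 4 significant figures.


Approach: apply Manning's equation with a conveyance and depth budget, Q = (1/n)*A*R^(2/3)*S^(1/2); Q_field = Q*(1-loss); Area = Q_field*t/(d/1000).
Step 1 — canal discharge (Manning's equation):
  Q = (1/0.0334) * 2.641 * 0.4387^(2/3) * 0.0017^(1/2) = 1.88231 m^3/s
Step 2 — delivered flow: Q_field = 1.88231*(1 - 14/100) = 1.61879 m^3/s
Step 3 — volume delivered: V = 1.61879 * 6*3600 = 34965.8 m^3
Step 4 — area served: A = V / (depth/1000) = 34965.8 / 0.12 = 291400 m^2
Therefore the field area that can be irrigated = 291400 m^2.


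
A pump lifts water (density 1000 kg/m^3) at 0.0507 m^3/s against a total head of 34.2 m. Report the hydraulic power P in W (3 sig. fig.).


Approach: apply the hydraulic power relation, P = rho*g*Q*H.
P = 1000 * 9.81 * 0.0507 * 34.2 = 17000 W
Therefore the hydraulic power P = 17000 W.


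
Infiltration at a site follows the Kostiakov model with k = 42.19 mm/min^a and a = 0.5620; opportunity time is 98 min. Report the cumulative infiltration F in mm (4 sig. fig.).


Approach: apply the Kostiakov infiltration equation, F = k*t^a.
F = 42.19 * 98^0.5620 = 555.0 mm
Therefore the cumulative infiltration F = 555.0 mm.


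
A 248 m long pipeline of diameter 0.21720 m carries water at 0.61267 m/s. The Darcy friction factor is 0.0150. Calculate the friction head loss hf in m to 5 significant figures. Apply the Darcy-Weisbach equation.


Approach: apply the Darcy-Weisbach equation, hf = f*(L/D)*(v^2/(2g)).
hf = 0.0150 * (248/0.21720) * (0.61267^2 / (2*9.81))
hf = 0.32767 m
Therefore the friction head loss hf = 0.32767 m.


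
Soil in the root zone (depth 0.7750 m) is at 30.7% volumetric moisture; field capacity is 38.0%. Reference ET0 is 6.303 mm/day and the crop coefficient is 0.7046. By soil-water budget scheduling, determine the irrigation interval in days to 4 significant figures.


Approach: apply soil-water budget scheduling, SMD = (FC-theta)/100*depth*1000; ETc = ET0*Kc; interval = SMD/ETc.
Step 1 — soil moisture deficit:
  SMD = (38.0 - 30.7)/100 * 0.7750 * 1000 = 56.5750 mm
Step 2 — daily crop ET (ETc = ET0*Kc):
  ETc = 6.303 * 0.7046 = 4.44109 mm/day
Step 3 — irrigation interval (SMD/ETc):
  interval = 56.5750 / 4.44109 = 12.74 days
Therefore the irrigation interval = 12.74 days.


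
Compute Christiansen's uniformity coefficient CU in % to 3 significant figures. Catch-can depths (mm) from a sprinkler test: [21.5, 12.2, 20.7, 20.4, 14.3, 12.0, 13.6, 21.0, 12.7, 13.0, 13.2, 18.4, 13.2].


Approach: apply Christiansen's uniformity coefficient, CU = (1 - mean_abs_deviation/mean)*100.
mean = 15.862 mm
mean |d_i - mean| = 3.4911 mm
CU = (1 - 3.4911/15.862)*100 = 78.0 %
Therefore Christiansen's uniformity coefficient CU = 78.0 %.


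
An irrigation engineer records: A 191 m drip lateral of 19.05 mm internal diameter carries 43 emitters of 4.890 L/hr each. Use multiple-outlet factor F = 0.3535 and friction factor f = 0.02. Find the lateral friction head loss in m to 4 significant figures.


Approach: apply Darcy-Weisbach with the multiple-outlet F-factor, Q = n*q/(3600*1000) m^3/s; v = Q/A; hf = F*f*(L/D)*(v^2/(2g)).
Q = 43*4.890/(3600*1000) = 5.84083e-05 m^3/s
A = pi*(19.05e-3/2)^2 = 2.85023e-04 m^2, so v = Q/A = 0.204925 m/s
hf = 0.3535*0.02*(191/0.01905)*(0.204925^2/(2*9.81)) = 0.1517 m
Therefore the lateral friction head loss = 0.1517 m.


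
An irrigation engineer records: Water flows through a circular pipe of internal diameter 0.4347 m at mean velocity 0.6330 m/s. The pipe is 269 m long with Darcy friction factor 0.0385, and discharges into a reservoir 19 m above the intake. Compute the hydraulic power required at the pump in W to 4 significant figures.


Approach: apply continuity + Darcy-Weisbach + hydraulic power, Q = A*v; hf = f*(L/D)*(v^2/(2g)); H = static + hf; P = rho*g*Q*H.
Step 1 — flow rate (continuity, Q = A*v):
  A = pi*(0.4347/2)^2 = 0.148412 m^2
  Q = 0.148412 * 0.6330 = 0.0939448 m^3/s
Step 2 — friction head loss (Darcy-Weisbach):
  hf = 0.0385 * (269/0.4347) * (0.6330^2 / (2*9.81))
  hf = 0.486555 m
Step 3 — total head: H = 19 + 0.486555 = 19.4866 m
Step 4 — hydraulic power (P = rho*g*Q*H):
  P = 1000 * 9.81 * 0.0939448 * 19.4866 = 17960 W
Therefore the hydraulic power required at the pump = 17960 W.


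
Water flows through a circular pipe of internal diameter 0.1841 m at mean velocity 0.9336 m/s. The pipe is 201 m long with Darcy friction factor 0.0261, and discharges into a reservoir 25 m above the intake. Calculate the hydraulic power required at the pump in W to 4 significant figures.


Approach: apply continuity + Darcy-Weisbach + hydraulic power, Q = A*v; hf = f*(L/D)*(v^2/(2g)); H = static + hf; P = rho*g*Q*H.
Step 1 — flow rate (continuity, Q = A*v):
  A = pi*(0.1841/2)^2 = 0.0266194 m^2
  Q = 0.0266194 * 0.9336 = 0.0248518 m^3/s
Step 2 — friction head loss (Darcy-Weisbach):
  hf = 0.0261 * (201/0.1841) * (0.9336^2 / (2*9.81))
  hf = 1.26592 m
Step 3 — total head: H = 25 + 1.26592 = 26.2659 m
Step 4 — hydraulic power (P = rho*g*Q*H):
  P = 1000 * 9.81 * 0.0248518 * 26.2659 = 6404 W
Therefore the hydraulic power required at the pump = 6404 W.


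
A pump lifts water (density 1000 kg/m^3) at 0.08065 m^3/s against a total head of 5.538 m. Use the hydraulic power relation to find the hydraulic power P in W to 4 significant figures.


Approach: apply the hydraulic power relation, P = rho*g*Q*H.
P = 1000 * 9.81 * 0.08065 * 5.538 = 4382 W
Therefore the hydraulic power P = 4382 W.


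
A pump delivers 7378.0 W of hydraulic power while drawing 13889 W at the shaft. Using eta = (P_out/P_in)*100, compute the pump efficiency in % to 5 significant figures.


eta = (7378.0 / 13889) * 100 = 53.121 %
Therefore the pump efficiency = 53.121 %.


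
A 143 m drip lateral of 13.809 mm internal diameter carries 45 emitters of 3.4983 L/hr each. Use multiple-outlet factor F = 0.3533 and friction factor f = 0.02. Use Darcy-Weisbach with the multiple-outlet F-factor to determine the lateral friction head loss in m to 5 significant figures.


Approach: apply Darcy-Weisbach with the multiple-outlet F-factor, Q = n*q/(3600*1000) m^3/s; v = Q/A; hf = F*f*(L/D)*(v^2/(2g)).
Q = 45*3.4983/(3600*1000) = 4.372875e-05 m^3/s
A = pi*(13.809e-3/2)^2 = 1.497664e-04 m^2, so v = Q/A = 0.2919797 m/s
hf = 0.3533*0.02*(143/0.013809)*(0.2919797^2/(2*9.81)) = 0.31795 m
Therefore the lateral friction head loss = 0.31795 m.


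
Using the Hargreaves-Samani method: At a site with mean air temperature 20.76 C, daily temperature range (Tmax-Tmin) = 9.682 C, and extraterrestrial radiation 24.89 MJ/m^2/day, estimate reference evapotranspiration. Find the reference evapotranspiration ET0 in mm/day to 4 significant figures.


Approach: apply the Hargreaves-Samani method, ET0 = 0.0023*(Tmean+17.8)*sqrt(Tmax-Tmin)*0.408*Ra.
ET0 = 0.0023*(20.76+17.8)*sqrt(9.682)*0.408*24.89 = 2.802 mm/day
Therefore the reference evapotranspiration ET0 = 2.802 mm/day.


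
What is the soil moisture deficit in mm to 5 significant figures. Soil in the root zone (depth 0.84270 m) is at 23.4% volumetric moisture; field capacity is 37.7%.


Approach: apply the soil moisture deficit relation, SMD = (FC - theta)/100 * depth * 1000.
SMD = (37.7 - 23.4)/100 * 0.84270 * 1000 = 120.51 mm
Therefore the soil moisture deficit = 120.51 mm.


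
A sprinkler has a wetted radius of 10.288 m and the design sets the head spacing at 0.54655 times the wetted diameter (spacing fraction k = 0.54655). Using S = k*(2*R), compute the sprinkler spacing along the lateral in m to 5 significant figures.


S = 0.54655 * (2 * 10.288) = 11.246 m
Therefore the sprinkler spacing along the lateral = 11.246 m.


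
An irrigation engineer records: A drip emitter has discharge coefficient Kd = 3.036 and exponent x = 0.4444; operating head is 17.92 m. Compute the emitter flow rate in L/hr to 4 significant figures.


Approach: apply the emitter characteristic equation, q = Kd * h^x.
q = 3.036 * 17.92^0.4444 = 10.95 L/hr
Therefore the emitter flow rate = 10.95 L/hr.


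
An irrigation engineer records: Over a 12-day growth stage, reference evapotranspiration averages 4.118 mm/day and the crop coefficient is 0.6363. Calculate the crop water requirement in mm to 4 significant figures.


Approach: apply the crop water requirement relation, CWR = ET0 * Kc * days.
CWR = 4.118 * 0.6363 * 12 = 31.44 mm
Therefore the crop water requirement = 31.44 mm.


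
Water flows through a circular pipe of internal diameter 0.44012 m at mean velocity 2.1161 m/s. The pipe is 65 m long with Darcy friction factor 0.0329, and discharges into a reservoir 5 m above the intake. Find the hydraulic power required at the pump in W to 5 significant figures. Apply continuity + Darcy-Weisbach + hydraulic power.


Approach: apply continuity + Darcy-Weisbach + hydraulic power, Q = A*v; hf = f*(L/D)*(v^2/(2g)); H = static + hf; P = rho*g*Q*H.
Step 1 — flow rate (continuity, Q = A*v):
  A = pi*(0.44012/2)^2 = 0.1521360 m^2
  Q = 0.1521360 * 2.1161 = 0.3219351 m^3/s
Step 2 — friction head loss (Darcy-Weisbach):
  hf = 0.0329 * (65/0.44012) * (2.1161^2 / (2*9.81))
  hf = 1.108949 m
Step 3 — total head: H = 5 + 1.108949 = 6.108949 m
Step 4 — hydraulic power (P = rho*g*Q*H):
  P = 1000 * 9.81 * 0.3219351 * 6.108949 = 19293 W
Therefore the hydraulic power required at the pump = 19293 W.


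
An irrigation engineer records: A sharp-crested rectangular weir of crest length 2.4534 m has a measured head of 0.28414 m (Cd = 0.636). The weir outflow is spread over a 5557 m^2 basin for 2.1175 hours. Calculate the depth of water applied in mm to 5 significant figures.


Approach: apply the rectangular weir equation with a volume-to-depth conversion, Q = (2/3)*Cd*L*sqrt(2g)*H^1.5; d = Q*t/A * 1000.
Step 1 — weir discharge:
  Q = (2/3)*0.636*2.4534*sqrt(2*9.81)*0.28414^1.5 = 0.6978825 m^3/s
Step 2 — volume: V = 0.6978825 * 2.1175*3600 = 5319.958 m^3
Step 3 — depth: d = V/A * 1000 = 5319.958/5557 * 1000 = 957.34 mm
Therefore the depth of water applied = 957.34 mm.


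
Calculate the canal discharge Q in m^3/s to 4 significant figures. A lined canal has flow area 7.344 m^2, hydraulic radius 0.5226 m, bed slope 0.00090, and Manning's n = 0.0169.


Approach: apply Manning's equation, Q = (1/n)*A*R^(2/3)*S^(1/2).
Q = (1/0.0169) * 7.344 * 0.5226^(2/3) * 0.00090^(1/2) = 8.458 m^3/s
Therefore the canal discharge Q = 8.458 m^3/s.


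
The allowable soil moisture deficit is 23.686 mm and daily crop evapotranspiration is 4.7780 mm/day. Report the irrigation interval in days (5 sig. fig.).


Approach: apply the irrigation interval relation, interval = SMD / ETc.
interval = 23.686 / 4.7780 = 4.9573 days
Therefore the irrigation interval = 4.9573 days.


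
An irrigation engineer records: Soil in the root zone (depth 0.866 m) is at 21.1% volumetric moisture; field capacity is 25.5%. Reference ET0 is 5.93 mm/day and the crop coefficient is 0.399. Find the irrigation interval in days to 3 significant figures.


Approach: apply soil-water budget scheduling, SMD = (FC-theta)/100*depth*1000; ETc = ET0*Kc; interval = SMD/ETc.
Step 1 — soil moisture deficit:
  SMD = (25.5 - 21.1)/100 * 0.866 * 1000 = 38.104 mm
Step 2 — daily crop ET (ETc = ET0*Kc):
  ETc = 5.93 * 0.399 = 2.3661 mm/day
Step 3 — irrigation interval (SMD/ETc):
  interval = 38.104 / 2.3661 = 16.1 days
Therefore the irrigation interval = 16.1 days.


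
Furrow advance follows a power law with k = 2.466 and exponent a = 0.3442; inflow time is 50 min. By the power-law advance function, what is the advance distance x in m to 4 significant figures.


Approach: apply the power-law advance function, x = k*t^a.
x = 2.466 * 50^0.3442 = 9.479 m
Therefore the advance distance x = 9.479 m.


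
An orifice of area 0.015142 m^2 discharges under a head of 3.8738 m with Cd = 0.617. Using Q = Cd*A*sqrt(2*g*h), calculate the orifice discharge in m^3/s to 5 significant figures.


Q = 0.617 * 0.015142 * sqrt(2*9.81*3.8738) = 0.081449 m^3/s
Therefore the orifice discharge = 0.081449 m^3/s.


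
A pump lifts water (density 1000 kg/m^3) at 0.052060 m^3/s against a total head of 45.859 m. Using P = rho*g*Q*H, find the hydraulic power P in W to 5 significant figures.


P = 1000 * 9.81 * 0.052060 * 45.859 = 23421 W
Therefore the hydraulic power P = 23421 W.


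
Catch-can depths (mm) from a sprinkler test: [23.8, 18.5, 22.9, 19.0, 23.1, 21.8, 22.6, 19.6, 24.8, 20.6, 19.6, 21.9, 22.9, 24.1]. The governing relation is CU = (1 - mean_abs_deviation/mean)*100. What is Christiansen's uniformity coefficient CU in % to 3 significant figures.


mean = 21.800 mm
mean |d_i - mean| = 1.6714 mm
CU = (1 - 1.6714/21.800)*100 = 92.3 %
Therefore Christiansen's uniformity coefficient CU = 92.3 %.


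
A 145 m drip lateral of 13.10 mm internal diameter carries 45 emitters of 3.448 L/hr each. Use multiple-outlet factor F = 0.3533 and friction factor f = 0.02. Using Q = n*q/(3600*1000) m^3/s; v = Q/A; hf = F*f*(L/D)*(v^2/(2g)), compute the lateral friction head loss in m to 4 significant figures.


Q = 45*3.448/(3600*1000) = 4.31000e-05 m^3/s
A = pi*(13.10e-3/2)^2 = 1.34782e-04 m^2, so v = Q/A = 0.319775 m/s
hf = 0.3533*0.02*(145/0.01310)*(0.319775^2/(2*9.81)) = 0.4076 m
Therefore the lateral friction head loss = 0.4076 m.


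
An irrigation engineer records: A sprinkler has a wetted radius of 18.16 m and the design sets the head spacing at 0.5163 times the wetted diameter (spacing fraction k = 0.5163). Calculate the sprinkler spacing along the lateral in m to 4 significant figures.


Approach: apply the sprinkler spacing rule (spacing as a fraction of wetted diameter), S = k*(2*R).
S = 0.5163 * (2 * 18.16) = 18.75 m
Therefore the sprinkler spacing along the lateral = 18.75 m.


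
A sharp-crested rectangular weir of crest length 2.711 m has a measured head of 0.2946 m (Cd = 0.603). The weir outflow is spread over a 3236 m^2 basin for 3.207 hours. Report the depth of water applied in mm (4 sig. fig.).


Approach: apply the rectangular weir equation with a volume-to-depth conversion, Q = (2/3)*Cd*L*sqrt(2g)*H^1.5; d = Q*t/A * 1000.
Step 1 — weir discharge:
  Q = (2/3)*0.603*2.711*sqrt(2*9.81)*0.2946^1.5 = 0.771888 m^3/s
Step 2 — volume: V = 0.771888 * 3.207*3600 = 8911.60 m^3
Step 3 — depth: d = V/A * 1000 = 8911.60/3236 * 1000 = 2754 mm
Therefore the depth of water applied = 2754 mm.


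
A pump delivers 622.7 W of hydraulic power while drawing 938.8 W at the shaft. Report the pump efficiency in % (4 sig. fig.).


Approach: apply the efficiency ratio, eta = (P_out/P_in)*100.
eta = (622.7 / 938.8) * 100 = 66.33 %
Therefore the pump efficiency = 66.33 %.


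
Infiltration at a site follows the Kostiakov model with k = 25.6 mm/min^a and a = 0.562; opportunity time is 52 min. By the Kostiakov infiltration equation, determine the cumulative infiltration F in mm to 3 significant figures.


Approach: apply the Kostiakov infiltration equation, F = k*t^a.
F = 25.6 * 52^0.562 = 236 mm
Therefore the cumulative infiltration F = 236 mm.


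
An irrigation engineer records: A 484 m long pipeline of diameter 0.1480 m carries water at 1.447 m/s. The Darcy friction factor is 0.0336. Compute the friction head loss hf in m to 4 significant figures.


Approach: apply the Darcy-Weisbach equation, hf = f*(L/D)*(v^2/(2g)).
hf = 0.0336 * (484/0.1480) * (1.447^2 / (2*9.81))
hf = 11.73 m
Therefore the friction head loss hf = 11.73 m.


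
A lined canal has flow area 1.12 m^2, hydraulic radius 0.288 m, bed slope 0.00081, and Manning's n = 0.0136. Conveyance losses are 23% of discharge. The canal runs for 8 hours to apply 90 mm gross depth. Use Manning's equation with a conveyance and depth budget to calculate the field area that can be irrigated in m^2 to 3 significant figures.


Approach: apply Manning's equation with a conveyance and depth budget, Q = (1/n)*A*R^(2/3)*S^(1/2); Q_field = Q*(1-loss); Area = Q_field*t/(d/1000).
Step 1 — canal discharge (Manning's equation):
  Q = (1/0.0136) * 1.12 * 0.288^(2/3) * 0.00081^(1/2) = 1.0222 m^3/s
Step 2 — delivered flow: Q_field = 1.0222*(1 - 23/100) = 0.78706 m^3/s
Step 3 — volume delivered: V = 0.78706 * 8*3600 = 22667 m^3
Step 4 — area served: A = V / (depth/1000) = 22667 / 0.09 = 252000 m^2
Therefore the field area that can be irrigated = 252000 m^2.


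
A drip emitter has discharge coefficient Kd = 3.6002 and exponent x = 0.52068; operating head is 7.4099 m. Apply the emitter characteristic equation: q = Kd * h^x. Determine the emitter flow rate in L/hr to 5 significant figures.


q = 3.6002 * 7.4099^0.52068 = 10.215 L/hr
Therefore the emitter flow rate = 10.215 L/hr.


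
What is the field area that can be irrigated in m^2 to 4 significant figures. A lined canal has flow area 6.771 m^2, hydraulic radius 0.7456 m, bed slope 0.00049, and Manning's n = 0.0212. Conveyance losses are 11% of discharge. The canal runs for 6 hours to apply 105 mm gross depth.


Approach: apply Manning's equation with a conveyance and depth budget, Q = (1/n)*A*R^(2/3)*S^(1/2); Q_field = Q*(1-loss); Area = Q_field*t/(d/1000).
Step 1 — canal discharge (Manning's equation):
  Q = (1/0.0212) * 6.771 * 0.7456^(2/3) * 0.00049^(1/2) = 5.81325 m^3/s
Step 2 — delivered flow: Q_field = 5.81325*(1 - 11/100) = 5.17379 m^3/s
Step 3 — volume delivered: V = 5.17379 * 6*3600 = 111754 m^3
Step 4 — area served: A = V / (depth/1000) = 111754 / 0.105 = 1064000 m^2
Therefore the field area that can be irrigated = 1064000 m^2.


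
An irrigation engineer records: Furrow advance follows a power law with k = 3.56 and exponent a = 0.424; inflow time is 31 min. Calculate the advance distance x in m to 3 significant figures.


Approach: apply the power-law advance function, x = k*t^a.
x = 3.56 * 31^0.424 = 15.3 m
Therefore the advance distance x = 15.3 m.


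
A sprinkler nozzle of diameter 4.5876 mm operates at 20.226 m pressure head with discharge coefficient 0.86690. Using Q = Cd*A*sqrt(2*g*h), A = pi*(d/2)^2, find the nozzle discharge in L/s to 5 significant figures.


A = pi*(4.5876e-3/2)^2 = 1.652955e-05 m^2
Q = 0.86690 * 1.652955e-05 * sqrt(2*9.81*20.226) * 1000 = 0.28545 L/s
Therefore the nozzle discharge = 0.28545 L/s.


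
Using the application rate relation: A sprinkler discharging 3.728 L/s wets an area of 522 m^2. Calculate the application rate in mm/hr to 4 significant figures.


Approach: apply the application rate relation, rate = (Q/A)*3600.
rate = (3.728 / 522) * 3600 = 25.71 mm/hr
Therefore the application rate = 25.71 mm/hr.


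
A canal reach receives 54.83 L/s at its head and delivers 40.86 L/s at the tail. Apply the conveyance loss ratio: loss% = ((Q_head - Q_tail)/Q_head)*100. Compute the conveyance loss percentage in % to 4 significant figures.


loss = ((54.83 - 40.86)/54.83)*100 = 25.48 %
Therefore the conveyance loss percentage = 25.48 %.


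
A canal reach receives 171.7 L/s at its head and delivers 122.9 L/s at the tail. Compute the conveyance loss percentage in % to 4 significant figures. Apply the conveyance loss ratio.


Approach: apply the conveyance loss ratio, loss% = ((Q_head - Q_tail)/Q_head)*100.
loss = ((171.7 - 122.9)/171.7)*100 = 28.42 %
Therefore the conveyance loss percentage = 28.42 %.


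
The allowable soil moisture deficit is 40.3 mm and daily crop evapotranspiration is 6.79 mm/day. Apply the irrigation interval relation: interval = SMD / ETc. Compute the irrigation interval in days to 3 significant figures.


interval = 40.3 / 6.79 = 5.94 days
Therefore the irrigation interval = 5.94 days.


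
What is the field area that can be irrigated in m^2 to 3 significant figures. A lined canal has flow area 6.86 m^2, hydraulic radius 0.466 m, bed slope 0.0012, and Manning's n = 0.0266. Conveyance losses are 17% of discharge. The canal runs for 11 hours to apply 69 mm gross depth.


Approach: apply Manning's equation with a conveyance and depth budget, Q = (1/n)*A*R^(2/3)*S^(1/2); Q_field = Q*(1-loss); Area = Q_field*t/(d/1000).
Step 1 — canal discharge (Manning's equation):
  Q = (1/0.0266) * 6.86 * 0.466^(2/3) * 0.0012^(1/2) = 5.3698 m^3/s
Step 2 — delivered flow: Q_field = 5.3698*(1 - 17/100) = 4.4569 m^3/s
Step 3 — volume delivered: V = 4.4569 * 11*3600 = 176490 m^3
Step 4 — area served: A = V / (depth/1000) = 176490 / 0.069 = 2560000 m^2
Therefore the field area that can be irrigated = 2560000 m^2.


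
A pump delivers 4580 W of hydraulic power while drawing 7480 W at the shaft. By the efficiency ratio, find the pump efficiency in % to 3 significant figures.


Approach: apply the efficiency ratio, eta = (P_out/P_in)*100.
eta = (4580 / 7480) * 100 = 61.2 %
Therefore the pump efficiency = 61.2 %.


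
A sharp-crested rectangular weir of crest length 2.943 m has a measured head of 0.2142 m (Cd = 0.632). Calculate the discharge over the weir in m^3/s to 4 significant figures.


Approach: apply the rectangular weir equation, Q = (2/3)*Cd*L*sqrt(2g)*H^1.5.
Q = (2/3)*0.632*2.943*sqrt(2*9.81)*0.2142^1.5 = 0.5445 m^3/s
Therefore the discharge over the weir = 0.5445 m^3/s.


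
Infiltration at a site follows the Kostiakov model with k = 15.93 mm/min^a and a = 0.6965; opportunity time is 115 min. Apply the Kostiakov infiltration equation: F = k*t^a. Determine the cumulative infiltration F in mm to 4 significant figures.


F = 15.93 * 115^0.6965 = 434.0 mm
Therefore the cumulative infiltration F = 434.0 mm.


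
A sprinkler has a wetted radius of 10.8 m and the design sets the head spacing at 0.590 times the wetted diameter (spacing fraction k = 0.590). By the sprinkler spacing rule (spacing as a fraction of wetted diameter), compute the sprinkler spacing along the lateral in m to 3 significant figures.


Approach: apply the sprinkler spacing rule (spacing as a fraction of wetted diameter), S = k*(2*R).
S = 0.590 * (2 * 10.8) = 12.7 m
Therefore the sprinkler spacing along the lateral = 12.7 m.


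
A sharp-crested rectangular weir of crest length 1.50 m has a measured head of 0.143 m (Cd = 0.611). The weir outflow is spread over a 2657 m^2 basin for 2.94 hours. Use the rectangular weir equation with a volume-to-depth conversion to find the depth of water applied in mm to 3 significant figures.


Approach: apply the rectangular weir equation with a volume-to-depth conversion, Q = (2/3)*Cd*L*sqrt(2g)*H^1.5; d = Q*t/A * 1000.
Step 1 — weir discharge:
  Q = (2/3)*0.611*1.50*sqrt(2*9.81)*0.143^1.5 = 0.14635 m^3/s
Step 2 — volume: V = 0.14635 * 2.94*3600 = 1549.0 m^3
Step 3 — depth: d = V/A * 1000 = 1549.0/2657 * 1000 = 583 mm
Therefore the depth of water applied = 583 mm.


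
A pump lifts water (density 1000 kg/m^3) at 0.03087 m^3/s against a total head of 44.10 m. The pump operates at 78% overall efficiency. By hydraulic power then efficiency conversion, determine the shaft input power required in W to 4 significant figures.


Approach: apply hydraulic power then efficiency conversion, P = rho*g*Q*H; P_in = P/eta.
Step 1 — hydraulic power (P = rho*g*Q*H):
  P = 1000 * 9.81 * 0.03087 * 44.10 = 13355.0 W
Step 2 — input power: P_in = P/eta = 13355.0 / 0.78 = 17120 W
Therefore the shaft input power required = 17120 W.


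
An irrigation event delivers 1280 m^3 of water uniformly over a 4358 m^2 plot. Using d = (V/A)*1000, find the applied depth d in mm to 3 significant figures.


d = (1280 / 4358) * 1000 = 294 mm
Therefore the applied depth d = 294 mm.


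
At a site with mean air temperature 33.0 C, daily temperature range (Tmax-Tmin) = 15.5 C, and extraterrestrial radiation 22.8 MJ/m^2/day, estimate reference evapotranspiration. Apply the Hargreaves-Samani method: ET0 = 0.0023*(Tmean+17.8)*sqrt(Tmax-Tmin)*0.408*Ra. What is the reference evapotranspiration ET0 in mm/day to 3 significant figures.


ET0 = 0.0023*(33.0+17.8)*sqrt(15.5)*0.408*22.8 = 4.28 mm/day
Therefore the reference evapotranspiration ET0 = 4.28 mm/day.


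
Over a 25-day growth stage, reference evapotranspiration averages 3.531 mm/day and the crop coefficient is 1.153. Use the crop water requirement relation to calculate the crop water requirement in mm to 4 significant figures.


Approach: apply the crop water requirement relation, CWR = ET0 * Kc * days.
CWR = 3.531 * 1.153 * 25 = 101.8 mm
Therefore the crop water requirement = 101.8 mm.


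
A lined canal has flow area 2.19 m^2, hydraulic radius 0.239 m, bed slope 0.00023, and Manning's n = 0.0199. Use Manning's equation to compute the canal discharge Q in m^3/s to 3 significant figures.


Approach: apply Manning's equation, Q = (1/n)*A*R^(2/3)*S^(1/2).
Q = (1/0.0199) * 2.19 * 0.239^(2/3) * 0.00023^(1/2) = 0.643 m^3/s
Therefore the canal discharge Q = 0.643 m^3/s.


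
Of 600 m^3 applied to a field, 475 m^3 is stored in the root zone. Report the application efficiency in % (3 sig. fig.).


Approach: apply the application efficiency ratio, Ea = (stored/applied)*100.
Ea = (475/600)*100 = 79.2 %
Therefore the application efficiency = 79.2 %.


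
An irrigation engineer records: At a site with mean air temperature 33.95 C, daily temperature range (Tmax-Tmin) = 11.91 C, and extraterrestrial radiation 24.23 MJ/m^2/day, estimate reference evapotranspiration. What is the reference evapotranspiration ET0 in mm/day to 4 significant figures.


Approach: apply the Hargreaves-Samani method, ET0 = 0.0023*(Tmean+17.8)*sqrt(Tmax-Tmin)*0.408*Ra.
ET0 = 0.0023*(33.95+17.8)*sqrt(11.91)*0.408*24.23 = 4.061 mm/day
Therefore the reference evapotranspiration ET0 = 4.061 mm/day.


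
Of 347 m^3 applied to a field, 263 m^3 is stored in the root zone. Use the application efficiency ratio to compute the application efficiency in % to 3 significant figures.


Approach: apply the application efficiency ratio, Ea = (stored/applied)*100.
Ea = (263/347)*100 = 75.8 %
Therefore the application efficiency = 75.8 %.


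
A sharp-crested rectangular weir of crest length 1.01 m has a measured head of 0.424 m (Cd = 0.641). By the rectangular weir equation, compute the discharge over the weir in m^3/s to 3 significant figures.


Approach: apply the rectangular weir equation, Q = (2/3)*Cd*L*sqrt(2g)*H^1.5.
Q = (2/3)*0.641*1.01*sqrt(2*9.81)*0.424^1.5 = 0.528 m^3/s
Therefore the discharge over the weir = 0.528 m^3/s.


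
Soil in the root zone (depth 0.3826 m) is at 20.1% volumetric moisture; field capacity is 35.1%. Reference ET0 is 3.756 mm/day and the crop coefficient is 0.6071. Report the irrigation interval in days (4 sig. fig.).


Approach: apply soil-water budget scheduling, SMD = (FC-theta)/100*depth*1000; ETc = ET0*Kc; interval = SMD/ETc.
Step 1 — soil moisture deficit:
  SMD = (35.1 - 20.1)/100 * 0.3826 * 1000 = 57.3900 mm
Step 2 — daily crop ET (ETc = ET0*Kc):
  ETc = 3.756 * 0.6071 = 2.28027 mm/day
Step 3 — irrigation interval (SMD/ETc):
  interval = 57.3900 / 2.28027 = 25.17 days
Therefore the irrigation interval = 25.17 days.


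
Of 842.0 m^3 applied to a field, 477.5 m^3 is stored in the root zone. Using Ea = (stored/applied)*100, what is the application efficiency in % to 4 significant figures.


Ea = (477.5/842.0)*100 = 56.71 %
Therefore the application efficiency = 56.71 %.


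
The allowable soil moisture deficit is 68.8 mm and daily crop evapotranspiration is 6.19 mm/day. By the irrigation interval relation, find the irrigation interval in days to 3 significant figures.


Approach: apply the irrigation interval relation, interval = SMD / ETc.
interval = 68.8 / 6.19 = 11.1 days
Therefore the irrigation interval = 11.1 days.


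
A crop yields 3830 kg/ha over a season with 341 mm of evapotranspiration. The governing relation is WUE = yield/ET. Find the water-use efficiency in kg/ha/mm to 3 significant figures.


WUE = 3830 / 341 = 11.2 kg/ha/mm
Therefore the water-use efficiency = 11.2 kg/ha/mm.


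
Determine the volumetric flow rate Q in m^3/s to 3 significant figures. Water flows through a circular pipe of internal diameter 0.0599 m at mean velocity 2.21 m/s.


Approach: apply the continuity equation for pipe flow, Q = A * v with A = pi*(D/2)^2.
A = pi*(0.0599/2)^2 = 0.0028180 m^2
Q = 0.0028180 * 2.21 = 0.00623 m^3/s
Therefore the volumetric flow rate Q = 0.00623 m^3/s.


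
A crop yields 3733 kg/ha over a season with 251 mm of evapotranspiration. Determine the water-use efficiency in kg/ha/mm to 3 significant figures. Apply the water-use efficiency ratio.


Approach: apply the water-use efficiency ratio, WUE = yield/ET.
WUE = 3733 / 251 = 14.9 kg/ha/mm
Therefore the water-use efficiency = 14.9 kg/ha/mm.


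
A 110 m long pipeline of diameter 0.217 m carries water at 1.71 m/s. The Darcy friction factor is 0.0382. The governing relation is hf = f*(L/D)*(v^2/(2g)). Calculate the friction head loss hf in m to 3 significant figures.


hf = 0.0382 * (110/0.217) * (1.71^2 / (2*9.81))
hf = 2.89 m
Therefore the friction head loss hf = 2.89 m.


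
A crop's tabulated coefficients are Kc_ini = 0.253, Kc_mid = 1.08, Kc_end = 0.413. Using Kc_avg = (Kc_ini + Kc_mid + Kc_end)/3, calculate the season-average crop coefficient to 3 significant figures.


Kc_avg = (0.253 + 1.08 + 0.413)/3 = 0.582
Therefore the season-average crop coefficient = 0.582.


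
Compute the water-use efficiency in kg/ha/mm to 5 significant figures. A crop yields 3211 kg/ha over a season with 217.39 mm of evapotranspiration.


Approach: apply the water-use efficiency ratio, WUE = yield/ET.
WUE = 3211 / 217.39 = 14.771 kg/ha/mm
Therefore the water-use efficiency = 14.771 kg/ha/mm.


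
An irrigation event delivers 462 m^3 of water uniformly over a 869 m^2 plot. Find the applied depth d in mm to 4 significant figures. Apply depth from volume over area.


Approach: apply depth from volume over area, d = (V/A)*1000.
d = (462 / 869) * 1000 = 531.6 mm
Therefore the applied depth d = 531.6 mm.


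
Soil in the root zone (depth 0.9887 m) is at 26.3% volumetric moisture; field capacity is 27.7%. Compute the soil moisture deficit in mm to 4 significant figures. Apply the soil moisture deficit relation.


Approach: apply the soil moisture deficit relation, SMD = (FC - theta)/100 * depth * 1000.
SMD = (27.7 - 26.3)/100 * 0.9887 * 1000 = 13.84 mm
Therefore the soil moisture deficit = 13.84 mm.


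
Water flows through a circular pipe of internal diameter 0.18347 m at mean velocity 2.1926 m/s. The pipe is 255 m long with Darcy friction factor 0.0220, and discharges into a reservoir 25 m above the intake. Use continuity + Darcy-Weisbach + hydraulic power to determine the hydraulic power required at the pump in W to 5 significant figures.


Approach: apply continuity + Darcy-Weisbach + hydraulic power, Q = A*v; hf = f*(L/D)*(v^2/(2g)); H = static + hf; P = rho*g*Q*H.
Step 1 — flow rate (continuity, Q = A*v):
  A = pi*(0.18347/2)^2 = 0.02643748 m^2
  Q = 0.02643748 * 2.1926 = 0.05796681 m^3/s
Step 2 — friction head loss (Darcy-Weisbach):
  hf = 0.0220 * (255/0.18347) * (2.1926^2 / (2*9.81))
  hf = 7.492342 m
Step 3 — total head: H = 25 + 7.492342 = 32.49234 m
Step 4 — hydraulic power (P = rho*g*Q*H):
  P = 1000 * 9.81 * 0.05796681 * 32.49234 = 18477 W
Therefore the hydraulic power required at the pump = 18477 W.


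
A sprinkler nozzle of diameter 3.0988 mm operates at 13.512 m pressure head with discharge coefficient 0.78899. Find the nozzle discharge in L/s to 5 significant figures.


Approach: apply the orifice equation, Q = Cd*A*sqrt(2*g*h), A = pi*(d/2)^2.
A = pi*(3.0988e-3/2)^2 = 7.541834e-06 m^2
Q = 0.78899 * 7.541834e-06 * sqrt(2*9.81*13.512) * 1000 = 0.096885 L/s
Therefore the nozzle discharge = 0.096885 L/s.


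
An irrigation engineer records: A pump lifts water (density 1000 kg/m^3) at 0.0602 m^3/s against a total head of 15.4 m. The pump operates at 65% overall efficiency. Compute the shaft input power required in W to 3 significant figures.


Approach: apply hydraulic power then efficiency conversion, P = rho*g*Q*H; P_in = P/eta.
Step 1 — hydraulic power (P = rho*g*Q*H):
  P = 1000 * 9.81 * 0.0602 * 15.4 = 9094.7 W
Step 2 — input power: P_in = P/eta = 9094.7 / 0.65 = 14000 W
Therefore the shaft input power required = 14000 W.


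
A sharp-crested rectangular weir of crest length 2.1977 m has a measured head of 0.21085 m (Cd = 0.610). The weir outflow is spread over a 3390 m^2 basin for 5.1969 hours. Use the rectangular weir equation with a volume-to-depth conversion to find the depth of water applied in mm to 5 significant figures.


Approach: apply the rectangular weir equation with a volume-to-depth conversion, Q = (2/3)*Cd*L*sqrt(2g)*H^1.5; d = Q*t/A * 1000.
Step 1 — weir discharge:
  Q = (2/3)*0.610*2.1977*sqrt(2*9.81)*0.21085^1.5 = 0.3832806 m^3/s
Step 2 — volume: V = 0.3832806 * 5.1969*3600 = 7170.736 m^3
Step 3 — depth: d = V/A * 1000 = 7170.736/3390 * 1000 = 2115.3 mm
Therefore the depth of water applied = 2115.3 mm.


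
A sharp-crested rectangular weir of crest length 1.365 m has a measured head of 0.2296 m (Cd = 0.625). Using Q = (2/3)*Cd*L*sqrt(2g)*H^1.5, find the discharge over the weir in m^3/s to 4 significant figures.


Q = (2/3)*0.625*1.365*sqrt(2*9.81)*0.2296^1.5 = 0.2772 m^3/s
Therefore the discharge over the weir = 0.2772 m^3/s.


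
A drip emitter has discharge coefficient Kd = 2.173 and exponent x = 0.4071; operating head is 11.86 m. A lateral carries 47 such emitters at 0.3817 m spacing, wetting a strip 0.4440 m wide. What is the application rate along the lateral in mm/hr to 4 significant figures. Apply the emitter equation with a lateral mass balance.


Approach: apply the emitter equation with a lateral mass balance, q = Kd*h^x; Q = n*q; rate = Q/(n*spacing*width).
Step 1 — single emitter flow (q = Kd*h^x):
  q = 2.173 * 11.86^0.4071 = 5.94730 L/hr
Step 2 — total lateral flow: Q = 47 * 5.94730 = 279.523 L/hr
Step 3 — wetted area: A = 47 * 0.3817 * 0.4440 = 7.96532 m^2
Step 4 — application rate: Q/A = 279.523/7.96532 = 35.09 mm/hr
Therefore the application rate along the lateral = 35.09 mm/hr.


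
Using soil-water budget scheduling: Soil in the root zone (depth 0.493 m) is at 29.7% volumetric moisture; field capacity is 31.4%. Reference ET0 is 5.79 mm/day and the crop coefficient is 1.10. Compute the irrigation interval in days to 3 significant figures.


Approach: apply soil-water budget scheduling, SMD = (FC-theta)/100*depth*1000; ETc = ET0*Kc; interval = SMD/ETc.
Step 1 — soil moisture deficit:
  SMD = (31.4 - 29.7)/100 * 0.493 * 1000 = 8.3810 mm
Step 2 — daily crop ET (ETc = ET0*Kc):
  ETc = 5.79 * 1.10 = 6.3690 mm/day
Step 3 — irrigation interval (SMD/ETc):
  interval = 8.3810 / 6.3690 = 1.32 days
Therefore the irrigation interval = 1.32 days.


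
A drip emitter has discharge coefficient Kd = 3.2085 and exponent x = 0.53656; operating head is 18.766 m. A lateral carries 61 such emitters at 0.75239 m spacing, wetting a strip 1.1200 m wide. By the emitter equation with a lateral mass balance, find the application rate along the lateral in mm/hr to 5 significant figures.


Approach: apply the emitter equation with a lateral mass balance, q = Kd*h^x; Q = n*q; rate = Q/(n*spacing*width).
Step 1 — single emitter flow (q = Kd*h^x):
  q = 3.2085 * 18.766^0.53656 = 15.47185 L/hr
Step 2 — total lateral flow: Q = 61 * 15.47185 = 943.7831 L/hr
Step 3 — wetted area: A = 61 * 0.75239 * 1.1200 = 51.40328 m^2
Step 4 — application rate: Q/A = 943.7831/51.40328 = 18.360 mm/hr
Therefore the application rate along the lateral = 18.360 mm/hr.


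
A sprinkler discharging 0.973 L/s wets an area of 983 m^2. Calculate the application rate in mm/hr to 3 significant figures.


Approach: apply the application rate relation, rate = (Q/A)*3600.
rate = (0.973 / 983) * 3600 = 3.56 mm/hr
Therefore the application rate = 3.56 mm/hr.


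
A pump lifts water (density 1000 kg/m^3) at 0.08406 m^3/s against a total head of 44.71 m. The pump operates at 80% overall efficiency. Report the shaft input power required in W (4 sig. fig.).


Approach: apply hydraulic power then efficiency conversion, P = rho*g*Q*H; P_in = P/eta.
Step 1 — hydraulic power (P = rho*g*Q*H):
  P = 1000 * 9.81 * 0.08406 * 44.71 = 36869.1 W
Step 2 — input power: P_in = P/eta = 36869.1 / 0.8 = 46090 W
Therefore the shaft input power required = 46090 W.


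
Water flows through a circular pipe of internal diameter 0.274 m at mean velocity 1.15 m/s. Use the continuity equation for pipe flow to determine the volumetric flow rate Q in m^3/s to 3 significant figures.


Approach: apply the continuity equation for pipe flow, Q = A * v with A = pi*(D/2)^2.
A = pi*(0.274/2)^2 = 0.058965 m^2
Q = 0.058965 * 1.15 = 0.0678 m^3/s
Therefore the volumetric flow rate Q = 0.0678 m^3/s.


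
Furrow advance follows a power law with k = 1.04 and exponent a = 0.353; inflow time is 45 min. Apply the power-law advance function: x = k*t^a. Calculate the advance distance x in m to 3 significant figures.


x = 1.04 * 45^0.353 = 3.99 m
Therefore the advance distance x = 3.99 m.
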